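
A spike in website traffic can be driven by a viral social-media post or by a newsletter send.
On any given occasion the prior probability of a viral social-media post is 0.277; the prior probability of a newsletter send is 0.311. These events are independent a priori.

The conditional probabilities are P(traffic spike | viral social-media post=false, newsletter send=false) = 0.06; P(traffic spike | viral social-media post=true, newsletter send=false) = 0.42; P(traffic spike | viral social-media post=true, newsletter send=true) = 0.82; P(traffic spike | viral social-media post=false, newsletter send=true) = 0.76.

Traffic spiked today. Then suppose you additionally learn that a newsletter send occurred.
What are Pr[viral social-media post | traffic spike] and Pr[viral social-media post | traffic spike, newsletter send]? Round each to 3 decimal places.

Pr[viral social-media post | traffic spike] ≈ 0.429; Pr[viral social-media post | traffic spike, newsletter send] ≈ 0.292

P(traffic spike) = 0.06×0.723×0.689 + 0.76×0.723×0.311 + 0.42×0.277×0.689 + 0.82×0.277×0.311 = 0.029889 + 0.170888 + 0.080158 + 0.070641 = 0.351576
The viral social-media post-present share is 0.080158 + 0.070641 = 0.150799.
So P(viral social-media post | traffic spike) = 0.150799/0.351576 ≈ 0.429.

With the extra evidence:
P(traffic spike | newsletter send) = 0.76*0.723 + 0.82*0.277 = 0.549480 + 0.227140 = 0.776620
The viral social-media post-present share is 0.82*0.277 = 0.227140.
Hence the posterior is 0.227140/0.776620 ≈ 0.292.
This is intercausal reasoning (explaining away): once newsletter send accounts for the traffic spike, viral social-media post becomes less likely.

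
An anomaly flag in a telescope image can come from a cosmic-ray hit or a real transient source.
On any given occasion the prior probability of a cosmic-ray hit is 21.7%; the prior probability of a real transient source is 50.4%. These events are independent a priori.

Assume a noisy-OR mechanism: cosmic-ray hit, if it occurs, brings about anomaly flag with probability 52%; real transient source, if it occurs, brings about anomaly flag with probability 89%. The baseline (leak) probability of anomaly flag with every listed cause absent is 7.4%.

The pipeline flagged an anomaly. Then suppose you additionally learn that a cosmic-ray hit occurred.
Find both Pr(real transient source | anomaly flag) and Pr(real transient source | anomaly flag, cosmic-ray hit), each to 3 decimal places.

Under noisy-OR, P(anomaly flag | causes) = 1 − (1−0.074)·∏(1−qᵢ) over the active causes.
Sum P(anomaly flag|·) weighted by the priors over the 4 (cosmic-ray hit, real transient source) configurations:
  P(anomaly flag) = 0.074*0.783*0.496 + 0.89814*0.783*0.504 + 0.55552*0.217*0.496 + 0.951107*0.217*0.504
        = 0.028739 + 0.354435 + 0.059792 + 0.104021 = 0.546987
Keeping only the real transient source-present terms gives 0.458456, so
  P(real transient source | anomaly flag) = 0.458456 / 0.546987 ≈ 0.838

With the extra evidence:
By total probability over both values of real transient source:
  P(anomaly flag | cosmic-ray hit) = 0.55552*0.496 + 0.951107*0.504
        = 0.275538 + 0.479358 = 0.754896
Keeping only the real transient source-present terms gives 0.479358, so
  P(real transient source | anomaly flag, cosmic-ray hit) = 0.479358 / 0.754896 ≈ 0.635

Pr(real transient source | anomaly flag) ≈ 0.838; Pr(real transient source | anomaly flag, cosmic-ray hit) ≈ 0.635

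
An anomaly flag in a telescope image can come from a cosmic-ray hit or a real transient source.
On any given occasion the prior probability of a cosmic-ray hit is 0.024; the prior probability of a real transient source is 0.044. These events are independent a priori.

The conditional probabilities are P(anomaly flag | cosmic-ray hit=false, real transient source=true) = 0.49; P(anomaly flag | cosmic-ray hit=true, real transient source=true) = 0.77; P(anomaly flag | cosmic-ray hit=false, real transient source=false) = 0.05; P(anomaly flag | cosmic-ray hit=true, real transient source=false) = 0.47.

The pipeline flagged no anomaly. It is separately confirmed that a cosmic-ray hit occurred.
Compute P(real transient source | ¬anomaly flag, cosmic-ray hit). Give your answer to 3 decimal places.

P(¬anomaly flag | cosmic-ray hit) = 0.53·0.956 + 0.23·0.044 = 0.506680 + 0.010120 = 0.516800
Restricting to configurations with real transient source present: 0.23·0.044 = 0.010120.
P(real transient source | ¬anomaly flag, cosmic-ray hit) = 0.010120 / 0.516800 ≈ 0.020

P(real transient source | ¬anomaly flag, cosmic-ray hit) ≈ 0.020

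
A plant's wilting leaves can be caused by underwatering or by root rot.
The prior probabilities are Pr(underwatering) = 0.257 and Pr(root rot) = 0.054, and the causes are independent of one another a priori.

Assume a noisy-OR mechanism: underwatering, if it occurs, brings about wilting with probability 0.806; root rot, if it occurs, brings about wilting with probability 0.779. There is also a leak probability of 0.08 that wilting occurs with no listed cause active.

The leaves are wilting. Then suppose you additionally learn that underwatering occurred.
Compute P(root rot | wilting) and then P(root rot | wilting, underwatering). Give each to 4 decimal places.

Under noisy-OR, P(wilting | causes) = 1 − (1−0.08)·∏(1−qᵢ) over the active causes.
By total probability over the 4 (underwatering, root rot) configurations:
  P(wilting) = 0.08×0.743×0.946 + 0.79668×0.743×0.054 + 0.82152×0.257×0.946 + 0.960556×0.257×0.054
        = 0.056230 + 0.031964 + 0.199730 + 0.013331 = 0.301255
Keeping only the root rot-present terms gives 0.045295, so
  P(root rot | wilting) = 0.045295 / 0.301255 ≈ 0.1504

Now also conditioning on underwatering=true:
Sum P(wilting|·) weighted by the priors over both values of root rot:
  P(wilting | underwatering) = 0.82152·0.946 + 0.960556·0.054
        = 0.777158 + 0.051870 = 0.829028
Configurations with root rot contribute 0.051870, so
  P(root rot | wilting, underwatering) = 0.051870 / 0.829028 ≈ 0.0626

P(root rot | wilting) ≈ 0.1504; P(root rot | wilting, underwatering) ≈ 0.0626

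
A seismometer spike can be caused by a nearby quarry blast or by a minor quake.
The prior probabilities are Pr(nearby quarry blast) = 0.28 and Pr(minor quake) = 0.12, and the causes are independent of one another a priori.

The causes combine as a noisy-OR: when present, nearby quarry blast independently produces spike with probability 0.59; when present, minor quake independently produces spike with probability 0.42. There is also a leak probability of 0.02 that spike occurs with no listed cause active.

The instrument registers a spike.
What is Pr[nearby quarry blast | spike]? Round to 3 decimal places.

Pr[nearby quarry blast | spike] ≈ 0.776

Under noisy-OR, P(spike | causes) = 1 − (1−0.02)·∏(1−qᵢ) over the active causes.
P(spike) = 0.02·0.72·0.88 + 0.4316·0.72·0.12 + 0.5982·0.28·0.88 + 0.766956·0.28·0.12 = 0.012672 + 0.037290 + 0.147396 + 0.025770 = 0.223128
Restricting to configurations with nearby quarry blast present: 0.147396 + 0.025770 = 0.173166.
P(nearby quarry blast | spike) = 0.173166 / 0.223128 ≈ 0.776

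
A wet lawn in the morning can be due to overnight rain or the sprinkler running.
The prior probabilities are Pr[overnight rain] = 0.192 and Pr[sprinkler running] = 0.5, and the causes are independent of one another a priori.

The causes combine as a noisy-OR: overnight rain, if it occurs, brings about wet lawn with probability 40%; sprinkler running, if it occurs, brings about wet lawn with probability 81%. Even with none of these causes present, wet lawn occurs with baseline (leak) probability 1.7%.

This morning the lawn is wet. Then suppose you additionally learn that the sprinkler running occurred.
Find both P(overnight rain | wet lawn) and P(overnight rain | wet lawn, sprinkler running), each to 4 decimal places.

P(overnight rain | wet lawn) ≈ 0.2709; P(overnight rain | wet lawn, sprinkler running) ≈ 0.2060

Under noisy-OR, P(wet lawn | causes) = 1 − (1−0.017)·∏(1−qᵢ) over the active causes.
For the numerator, keep only overnight rain=true terms: 0.039379 + 0.085242 = 0.124621
Normalizer over all consistent configurations: 0.017×0.808×0.5 + 0.81323×0.808×0.5 + 0.4102×0.192×0.5 + 0.887938×0.192×0.5 = 0.460034
Posterior = 0.124621 / 0.460034 ≈ 0.2709

With the extra evidence:
Weight on overnight rain=true, given the evidence: 0.887938*0.192 = 0.170484
Normalizer over all consistent configurations: 0.81323*0.808 + 0.887938*0.192 = 0.827574
Posterior = 0.170484 / 0.827574 ≈ 0.2060
Conditioning on sprinkler running lowers the posterior on overnight rain: the classic explaining-away effect in a common-effect structure.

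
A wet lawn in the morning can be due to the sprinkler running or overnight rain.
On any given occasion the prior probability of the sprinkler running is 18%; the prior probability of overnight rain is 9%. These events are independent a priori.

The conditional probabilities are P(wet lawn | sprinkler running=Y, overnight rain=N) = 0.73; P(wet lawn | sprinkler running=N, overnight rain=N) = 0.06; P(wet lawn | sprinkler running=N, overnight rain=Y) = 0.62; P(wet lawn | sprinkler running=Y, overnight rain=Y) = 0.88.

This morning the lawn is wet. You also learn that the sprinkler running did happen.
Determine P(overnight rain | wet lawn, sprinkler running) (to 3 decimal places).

P(overnight rain | wet lawn, sprinkler running) ≈ 0.107

P(wet lawn | sprinkler running) = 0.73×0.91 + 0.88×0.09 = 0.664300 + 0.079200 = 0.743500
Restricting to configurations with overnight rain present: 0.88×0.09 = 0.079200.
Hence the posterior is 0.079200/0.743500 ≈ 0.107.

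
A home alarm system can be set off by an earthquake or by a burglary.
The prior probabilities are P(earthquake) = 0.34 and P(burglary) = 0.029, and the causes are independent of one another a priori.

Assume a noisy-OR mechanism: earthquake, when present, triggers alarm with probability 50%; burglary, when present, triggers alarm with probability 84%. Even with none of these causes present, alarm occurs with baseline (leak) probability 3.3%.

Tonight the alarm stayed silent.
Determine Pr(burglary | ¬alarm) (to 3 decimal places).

Pr(burglary | ¬alarm) ≈ 0.005

Under noisy-OR, P(alarm | causes) = 1 − (1−0.033)·∏(1−qᵢ) over the active causes.
By total probability over the 4 (earthquake, burglary) configurations:
  P(¬alarm) = 0.967*0.66*0.971 + 0.15472*0.66*0.029 + 0.4835*0.34*0.971 + 0.07736*0.34*0.029
        = 0.619712 + 0.002961 + 0.159623 + 0.000763 = 0.783059
Keeping only the burglary-present terms gives 0.003724, so
  P(burglary | ¬alarm) = 0.003724 / 0.783059 ≈ 0.005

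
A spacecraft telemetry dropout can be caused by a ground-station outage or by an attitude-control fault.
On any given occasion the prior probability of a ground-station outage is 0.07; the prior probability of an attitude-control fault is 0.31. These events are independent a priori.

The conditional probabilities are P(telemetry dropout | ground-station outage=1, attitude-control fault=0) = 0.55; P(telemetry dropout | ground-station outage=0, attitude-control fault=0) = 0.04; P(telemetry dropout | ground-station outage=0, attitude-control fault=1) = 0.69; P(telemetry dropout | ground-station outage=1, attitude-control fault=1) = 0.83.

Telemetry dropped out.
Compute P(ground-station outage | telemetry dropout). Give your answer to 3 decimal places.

P(ground-station outage | telemetry dropout) ≈ 0.166

Weight on ground-station outage=true, given the evidence: 0.026565 + 0.018011 = 0.044576
The normalizing constant is 0.04×0.93×0.69 + 0.69×0.93×0.31 + 0.55×0.07×0.69 + 0.83×0.07×0.31 = 0.269171
Posterior = 0.044576 / 0.269171 ≈ 0.166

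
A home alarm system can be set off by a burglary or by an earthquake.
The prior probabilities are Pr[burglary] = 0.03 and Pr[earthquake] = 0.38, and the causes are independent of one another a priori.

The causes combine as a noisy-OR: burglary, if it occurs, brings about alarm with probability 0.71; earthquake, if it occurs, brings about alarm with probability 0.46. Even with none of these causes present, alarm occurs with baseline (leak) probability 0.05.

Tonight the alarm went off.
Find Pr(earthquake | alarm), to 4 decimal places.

Pr(earthquake | alarm) ≈ 0.8129

Under noisy-OR, P(alarm | causes) = 1 − (1−0.05)·∏(1−qᵢ) over the active causes.
For the numerator, keep only earthquake=true terms: 0.179508 + 0.009704 = 0.189212
Normalizer over all consistent configurations: 0.05·0.97·0.62 + 0.487·0.97·0.38 + 0.7245·0.03·0.62 + 0.85123·0.03·0.38 = 0.232758
Posterior = 0.189212 / 0.232758 ≈ 0.8129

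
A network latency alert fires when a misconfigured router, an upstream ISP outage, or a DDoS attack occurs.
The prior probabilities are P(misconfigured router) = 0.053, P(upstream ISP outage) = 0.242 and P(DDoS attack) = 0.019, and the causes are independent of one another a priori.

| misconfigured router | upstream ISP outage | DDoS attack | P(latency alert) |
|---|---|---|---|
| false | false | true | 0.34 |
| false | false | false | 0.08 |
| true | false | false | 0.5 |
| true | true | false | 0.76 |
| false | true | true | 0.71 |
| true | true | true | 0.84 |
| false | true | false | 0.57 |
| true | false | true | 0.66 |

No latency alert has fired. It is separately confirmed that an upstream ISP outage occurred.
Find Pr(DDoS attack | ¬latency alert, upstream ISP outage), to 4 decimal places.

Weight on DDoS attack=true, given the evidence: 0.005218 + 0.000161 = 0.005379
Normalizer over all consistent configurations: 0.43*0.947*0.981 + 0.29*0.947*0.019 + 0.24*0.053*0.981 + 0.16*0.053*0.019 = 0.417330
P(DDoS attack | ¬latency alert, upstream ISP outage) = 0.005379/0.417330 ≈ 0.0129

Pr(DDoS attack | ¬latency alert, upstream ISP outage) ≈ 0.0129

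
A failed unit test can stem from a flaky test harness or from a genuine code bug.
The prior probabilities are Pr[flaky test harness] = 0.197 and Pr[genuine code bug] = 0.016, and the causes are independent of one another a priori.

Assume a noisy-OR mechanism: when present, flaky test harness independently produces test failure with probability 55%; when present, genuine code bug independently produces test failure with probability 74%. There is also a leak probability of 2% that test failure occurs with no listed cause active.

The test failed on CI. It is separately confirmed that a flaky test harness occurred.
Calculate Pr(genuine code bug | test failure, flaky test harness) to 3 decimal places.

Under noisy-OR, P(test failure | causes) = 1 − (1−0.02)·∏(1−qᵢ) over the active causes.
P(test failure | flaky test harness) = 0.559·0.984 + 0.88534·0.016 = 0.550056 + 0.014165 = 0.564221
Restricting to configurations with genuine code bug present: 0.88534·0.016 = 0.014165.
Hence the posterior is 0.014165/0.564221 ≈ 0.025.

Pr(genuine code bug | test failure, flaky test harness) ≈ 0.025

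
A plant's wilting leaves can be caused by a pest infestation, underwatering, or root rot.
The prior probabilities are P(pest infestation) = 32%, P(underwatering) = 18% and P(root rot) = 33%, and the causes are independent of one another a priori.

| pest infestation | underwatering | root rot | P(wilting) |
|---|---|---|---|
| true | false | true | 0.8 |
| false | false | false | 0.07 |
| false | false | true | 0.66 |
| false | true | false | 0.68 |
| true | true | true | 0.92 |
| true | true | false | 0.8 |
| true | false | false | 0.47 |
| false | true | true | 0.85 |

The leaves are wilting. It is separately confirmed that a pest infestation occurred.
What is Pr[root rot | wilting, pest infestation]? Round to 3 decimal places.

Pr[root rot | wilting, pest infestation] ≈ 0.433

P(wilting | pest infestation) = 0.47*0.82*0.67 + 0.8*0.82*0.33 + 0.8*0.18*0.67 + 0.92*0.18*0.33 = 0.258218 + 0.216480 + 0.096480 + 0.054648 = 0.625826
Restricting to configurations with root rot present: 0.216480 + 0.054648 = 0.271128.
Hence the posterior is 0.271128/0.625826 ≈ 0.433.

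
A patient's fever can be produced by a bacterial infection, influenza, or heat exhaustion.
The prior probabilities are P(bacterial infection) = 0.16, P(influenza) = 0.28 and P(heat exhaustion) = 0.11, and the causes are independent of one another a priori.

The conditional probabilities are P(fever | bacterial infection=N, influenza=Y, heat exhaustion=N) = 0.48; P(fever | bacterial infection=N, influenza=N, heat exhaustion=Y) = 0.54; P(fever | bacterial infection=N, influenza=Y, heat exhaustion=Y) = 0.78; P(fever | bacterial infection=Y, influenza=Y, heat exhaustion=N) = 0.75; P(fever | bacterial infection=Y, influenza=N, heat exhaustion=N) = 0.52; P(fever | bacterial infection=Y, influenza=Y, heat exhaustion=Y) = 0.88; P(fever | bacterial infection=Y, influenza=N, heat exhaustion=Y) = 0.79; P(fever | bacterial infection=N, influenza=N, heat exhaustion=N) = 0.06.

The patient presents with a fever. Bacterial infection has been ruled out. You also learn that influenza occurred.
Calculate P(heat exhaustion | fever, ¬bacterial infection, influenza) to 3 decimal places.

By total probability over both values of heat exhaustion:
  P(fever | ¬bacterial infection, influenza) = 0.48×0.89 + 0.78×0.11
        = 0.427200 + 0.085800 = 0.513000
Keeping only the heat exhaustion-present terms gives 0.085800, so
  P(heat exhaustion | fever, ¬bacterial infection, influenza) = 0.085800 / 0.513000 ≈ 0.167

P(heat exhaustion | fever, ¬bacterial infection, influenza) ≈ 0.167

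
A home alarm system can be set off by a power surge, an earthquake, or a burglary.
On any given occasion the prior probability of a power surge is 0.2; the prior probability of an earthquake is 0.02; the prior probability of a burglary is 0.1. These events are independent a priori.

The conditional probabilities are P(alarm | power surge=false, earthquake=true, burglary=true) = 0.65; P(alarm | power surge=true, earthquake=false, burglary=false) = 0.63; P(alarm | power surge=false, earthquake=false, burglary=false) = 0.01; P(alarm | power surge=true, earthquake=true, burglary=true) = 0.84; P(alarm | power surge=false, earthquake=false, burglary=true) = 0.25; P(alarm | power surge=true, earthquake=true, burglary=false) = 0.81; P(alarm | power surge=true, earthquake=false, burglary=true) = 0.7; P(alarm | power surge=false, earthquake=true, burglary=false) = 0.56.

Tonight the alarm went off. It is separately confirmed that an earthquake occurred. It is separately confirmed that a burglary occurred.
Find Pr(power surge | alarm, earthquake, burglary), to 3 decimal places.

Pr(power surge | alarm, earthquake, burglary) ≈ 0.244

Weight on power surge=true, given the evidence: 0.84·0.2 = 0.168000
Denominator P(alarm | earthquake, burglary): 0.65·0.8 + 0.84·0.2 = 0.688000
Posterior = 0.168000 / 0.688000 ≈ 0.244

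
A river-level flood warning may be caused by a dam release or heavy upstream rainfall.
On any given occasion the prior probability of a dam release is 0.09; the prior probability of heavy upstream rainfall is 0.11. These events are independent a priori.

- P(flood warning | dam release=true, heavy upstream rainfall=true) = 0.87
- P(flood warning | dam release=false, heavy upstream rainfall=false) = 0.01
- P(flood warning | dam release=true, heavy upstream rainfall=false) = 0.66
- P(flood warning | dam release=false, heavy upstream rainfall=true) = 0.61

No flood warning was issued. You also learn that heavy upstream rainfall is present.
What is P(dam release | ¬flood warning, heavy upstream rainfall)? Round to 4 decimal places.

P(dam release | ¬flood warning, heavy upstream rainfall) ≈ 0.0319

P(¬flood warning | heavy upstream rainfall) = 0.39×0.91 + 0.13×0.09 = 0.354900 + 0.011700 = 0.366600
Of this, 0.011700 comes from 0.13×0.09 (the dam release=true cases).
Hence the posterior is 0.011700/0.366600 ≈ 0.0319.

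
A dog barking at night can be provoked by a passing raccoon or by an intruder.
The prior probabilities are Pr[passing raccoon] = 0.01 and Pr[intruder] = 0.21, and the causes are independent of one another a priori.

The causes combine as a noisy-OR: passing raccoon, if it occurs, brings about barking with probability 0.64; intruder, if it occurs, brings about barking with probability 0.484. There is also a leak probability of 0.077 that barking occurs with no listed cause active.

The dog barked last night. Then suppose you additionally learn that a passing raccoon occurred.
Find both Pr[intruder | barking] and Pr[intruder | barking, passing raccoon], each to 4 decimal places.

Under noisy-OR, P(barking | causes) = 1 − (1−0.077)·∏(1−qᵢ) over the active causes.
Sum P(barking|·) weighted by the priors over the 4 (passing raccoon, intruder) configurations:
  P(barking) = 0.077×0.99×0.79 + 0.523732×0.99×0.21 + 0.66772×0.01×0.79 + 0.828544×0.01×0.21
        = 0.060222 + 0.108884 + 0.005275 + 0.001740 = 0.176121
Keeping only the intruder-present terms gives 0.110624, so
  P(intruder | barking) = 0.110624 / 0.176121 ≈ 0.6281

Now condition on the additional information:
For the numerator, keep only intruder=true terms: 0.828544×0.21 = 0.173994
The normalizing constant is 0.66772×0.79 + 0.828544×0.21 = 0.701493
P(intruder | barking, passing raccoon) = 0.173994/0.701493 ≈ 0.2480
The drop from 0.6281 to 0.2480 is the explaining-away (discounting) effect.

Pr[intruder | barking] ≈ 0.6281; Pr[intruder | barking, passing raccoon] ≈ 0.2480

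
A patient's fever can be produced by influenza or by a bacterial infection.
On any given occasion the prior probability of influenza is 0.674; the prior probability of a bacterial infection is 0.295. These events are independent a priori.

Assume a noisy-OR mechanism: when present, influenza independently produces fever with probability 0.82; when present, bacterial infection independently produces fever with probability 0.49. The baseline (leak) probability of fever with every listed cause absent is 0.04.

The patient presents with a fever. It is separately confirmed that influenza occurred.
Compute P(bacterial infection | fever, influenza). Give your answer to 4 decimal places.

Under noisy-OR, P(fever | causes) = 1 − (1−0.04)·∏(1−qᵢ) over the active causes.
P(fever | influenza) = 0.8272*0.705 + 0.911872*0.295 = 0.583176 + 0.269002 = 0.852178
Restricting to configurations with bacterial infection present: 0.911872*0.295 = 0.269002.
P(bacterial infection | fever, influenza) = 0.269002 / 0.852178 ≈ 0.3157

P(bacterial infection | fever, influenza) ≈ 0.3157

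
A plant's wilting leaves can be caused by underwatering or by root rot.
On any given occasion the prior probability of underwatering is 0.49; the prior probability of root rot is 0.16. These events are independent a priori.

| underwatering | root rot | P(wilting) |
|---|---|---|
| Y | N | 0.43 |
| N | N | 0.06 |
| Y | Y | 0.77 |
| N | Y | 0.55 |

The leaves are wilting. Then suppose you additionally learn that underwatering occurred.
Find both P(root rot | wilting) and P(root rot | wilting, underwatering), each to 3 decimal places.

P(wilting) = 0.06·0.51·0.84 + 0.55·0.51·0.16 + 0.43·0.49·0.84 + 0.77·0.49·0.16 = 0.025704 + 0.044880 + 0.176988 + 0.060368 = 0.307940
Restricting to configurations with root rot present: 0.044880 + 0.060368 = 0.105248.
P(root rot | wilting) = 0.105248 / 0.307940 ≈ 0.342

Now condition on the additional information:
Numerator (weight on configurations with root rot): 0.77×0.16 = 0.123200
Denominator P(wilting | underwatering): 0.43×0.84 + 0.77×0.16 = 0.484400
P(root rot | wilting, underwatering) = 0.123200/0.484400 ≈ 0.254
Conditioning on underwatering lowers the posterior on root rot: the classic explaining-away effect in a common-effect structure.

P(root rot | wilting) ≈ 0.342; P(root rot | wilting, underwatering) ≈ 0.254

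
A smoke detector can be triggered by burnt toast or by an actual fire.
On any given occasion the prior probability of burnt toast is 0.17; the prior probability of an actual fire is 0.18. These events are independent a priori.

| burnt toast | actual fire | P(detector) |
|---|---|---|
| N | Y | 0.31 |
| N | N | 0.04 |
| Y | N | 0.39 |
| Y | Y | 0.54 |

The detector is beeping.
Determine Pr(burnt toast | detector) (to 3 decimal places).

Pr(burnt toast | detector) ≈ 0.491

P(detector) = 0.04·0.83·0.82 + 0.31·0.83·0.18 + 0.39·0.17·0.82 + 0.54·0.17·0.18 = 0.027224 + 0.046314 + 0.054366 + 0.016524 = 0.144428
Of this, 0.070890 comes from 0.054366 + 0.016524 (the burnt toast=true cases).
Hence the posterior is 0.070890/0.144428 ≈ 0.491.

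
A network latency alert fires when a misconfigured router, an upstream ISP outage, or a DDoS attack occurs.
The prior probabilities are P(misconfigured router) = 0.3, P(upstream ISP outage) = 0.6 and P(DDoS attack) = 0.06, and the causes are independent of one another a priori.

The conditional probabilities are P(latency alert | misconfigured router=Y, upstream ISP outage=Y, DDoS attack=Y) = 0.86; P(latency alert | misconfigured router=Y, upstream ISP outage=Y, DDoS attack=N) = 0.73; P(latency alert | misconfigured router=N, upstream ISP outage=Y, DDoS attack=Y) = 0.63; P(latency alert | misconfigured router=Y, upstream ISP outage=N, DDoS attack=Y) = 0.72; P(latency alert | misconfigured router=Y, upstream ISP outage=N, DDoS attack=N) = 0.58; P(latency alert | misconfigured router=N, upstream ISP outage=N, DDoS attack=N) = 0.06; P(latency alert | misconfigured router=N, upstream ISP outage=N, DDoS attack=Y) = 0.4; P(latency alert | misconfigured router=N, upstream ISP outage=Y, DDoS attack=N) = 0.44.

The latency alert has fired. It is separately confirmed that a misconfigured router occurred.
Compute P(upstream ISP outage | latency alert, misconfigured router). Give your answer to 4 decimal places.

For the numerator, keep only upstream ISP outage=true terms: 0.411720 + 0.030960 = 0.442680
Normalizer over all consistent configurations: 0.58·0.4·0.94 + 0.72·0.4·0.06 + 0.73·0.6·0.94 + 0.86·0.6·0.06 = 0.678040
P(upstream ISP outage | latency alert, misconfigured router) = 0.442680/0.678040 ≈ 0.6529

P(upstream ISP outage | latency alert, misconfigured router) ≈ 0.6529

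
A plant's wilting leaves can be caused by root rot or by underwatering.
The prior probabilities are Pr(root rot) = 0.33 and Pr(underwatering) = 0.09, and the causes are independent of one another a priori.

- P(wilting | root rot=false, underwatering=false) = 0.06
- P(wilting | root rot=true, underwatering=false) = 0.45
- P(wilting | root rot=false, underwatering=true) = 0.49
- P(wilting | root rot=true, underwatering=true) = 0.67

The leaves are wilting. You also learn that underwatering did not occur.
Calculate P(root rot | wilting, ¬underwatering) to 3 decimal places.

P(wilting | ¬underwatering) = 0.06·0.67 + 0.45·0.33 = 0.040200 + 0.148500 = 0.188700
Of this, 0.148500 comes from 0.45·0.33 (the root rot=true cases).
Hence the posterior is 0.148500/0.188700 ≈ 0.787.

P(root rot | wilting, ¬underwatering) ≈ 0.787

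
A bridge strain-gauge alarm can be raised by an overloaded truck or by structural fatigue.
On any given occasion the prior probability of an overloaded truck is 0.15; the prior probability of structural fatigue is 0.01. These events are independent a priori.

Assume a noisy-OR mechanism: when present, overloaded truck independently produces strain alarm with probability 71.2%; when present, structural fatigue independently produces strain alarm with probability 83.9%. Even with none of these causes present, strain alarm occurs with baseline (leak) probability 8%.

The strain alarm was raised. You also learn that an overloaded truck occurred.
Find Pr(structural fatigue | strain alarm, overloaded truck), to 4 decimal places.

Pr(structural fatigue | strain alarm, overloaded truck) ≈ 0.0130

Under noisy-OR, P(strain alarm | causes) = 1 − (1−0.08)·∏(1−qᵢ) over the active causes.
Weight on structural fatigue=true, given the evidence: 0.957341×0.01 = 0.009573
Denominator P(strain alarm | overloaded truck): 0.73504×0.99 + 0.957341×0.01 = 0.737263
Posterior = 0.009573 / 0.737263 ≈ 0.0130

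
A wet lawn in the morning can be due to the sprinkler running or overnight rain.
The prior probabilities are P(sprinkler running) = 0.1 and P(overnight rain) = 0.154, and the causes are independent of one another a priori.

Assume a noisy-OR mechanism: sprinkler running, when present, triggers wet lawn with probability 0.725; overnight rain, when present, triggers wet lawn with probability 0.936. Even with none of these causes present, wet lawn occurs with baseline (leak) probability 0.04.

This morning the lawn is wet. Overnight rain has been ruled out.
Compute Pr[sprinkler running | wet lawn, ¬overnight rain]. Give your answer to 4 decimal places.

Under noisy-OR, P(wet lawn | causes) = 1 − (1−0.04)·∏(1−qᵢ) over the active causes.
Numerator (weight on configurations with sprinkler running): 0.736×0.1 = 0.073600
Denominator P(wet lawn | ¬overnight rain): 0.04×0.9 + 0.736×0.1 = 0.109600
P(sprinkler running | wet lawn, ¬overnight rain) = 0.073600/0.109600 ≈ 0.6715

Pr[sprinkler running | wet lawn, ¬overnight rain] ≈ 0.6715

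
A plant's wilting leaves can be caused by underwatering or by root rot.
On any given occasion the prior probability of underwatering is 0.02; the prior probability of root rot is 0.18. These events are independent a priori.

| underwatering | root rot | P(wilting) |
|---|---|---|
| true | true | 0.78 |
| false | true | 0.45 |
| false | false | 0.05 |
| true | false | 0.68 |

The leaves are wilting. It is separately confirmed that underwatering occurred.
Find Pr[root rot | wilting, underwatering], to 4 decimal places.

P(wilting | underwatering) = 0.68·0.82 + 0.78·0.18 = 0.557600 + 0.140400 = 0.698000
The root rot-present share is 0.78·0.18 = 0.140400.
So P(root rot | wilting, underwatering) = 0.140400/0.698000 ≈ 0.2011.

Pr[root rot | wilting, underwatering] ≈ 0.2011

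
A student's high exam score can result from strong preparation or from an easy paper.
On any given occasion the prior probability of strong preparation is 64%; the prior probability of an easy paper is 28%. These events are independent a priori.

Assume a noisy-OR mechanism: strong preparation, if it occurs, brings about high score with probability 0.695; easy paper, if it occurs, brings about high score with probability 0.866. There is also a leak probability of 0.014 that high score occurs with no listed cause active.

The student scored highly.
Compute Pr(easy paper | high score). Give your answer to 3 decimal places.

Under noisy-OR, P(high score | causes) = 1 − (1−0.014)·∏(1−qᵢ) over the active causes.
P(high score) = 0.014×0.36×0.72 + 0.867876×0.36×0.28 + 0.69927×0.64×0.72 + 0.959702×0.64×0.28 = 0.003629 + 0.087482 + 0.322224 + 0.171979 = 0.585314
The easy paper-present share is 0.087482 + 0.171979 = 0.259461.
So P(easy paper | high score) = 0.259461/0.585314 ≈ 0.443.

Pr(easy paper | high score) ≈ 0.443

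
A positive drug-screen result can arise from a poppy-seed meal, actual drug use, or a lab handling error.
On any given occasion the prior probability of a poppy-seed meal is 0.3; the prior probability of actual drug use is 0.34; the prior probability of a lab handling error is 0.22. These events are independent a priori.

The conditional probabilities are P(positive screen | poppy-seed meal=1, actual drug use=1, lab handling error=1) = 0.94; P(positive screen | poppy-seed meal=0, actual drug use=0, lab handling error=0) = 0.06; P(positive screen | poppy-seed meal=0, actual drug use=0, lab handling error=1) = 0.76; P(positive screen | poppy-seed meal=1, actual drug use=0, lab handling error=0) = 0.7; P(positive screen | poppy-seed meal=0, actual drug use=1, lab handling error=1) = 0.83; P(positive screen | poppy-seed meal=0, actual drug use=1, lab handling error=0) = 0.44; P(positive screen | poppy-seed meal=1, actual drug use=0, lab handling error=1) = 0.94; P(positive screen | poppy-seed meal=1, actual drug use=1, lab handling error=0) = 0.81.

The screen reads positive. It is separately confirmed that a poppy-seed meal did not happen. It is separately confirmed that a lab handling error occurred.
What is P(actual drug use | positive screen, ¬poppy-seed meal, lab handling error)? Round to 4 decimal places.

P(actual drug use | positive screen, ¬poppy-seed meal, lab handling error) ≈ 0.3600

By total probability over both values of actual drug use:
  P(positive screen | ¬poppy-seed meal, lab handling error) = 0.76·0.66 + 0.83·0.34
        = 0.501600 + 0.282200 = 0.783800
Keeping only the actual drug use-present terms gives 0.282200, so
  P(actual drug use | positive screen, ¬poppy-seed meal, lab handling error) = 0.282200 / 0.783800 ≈ 0.3600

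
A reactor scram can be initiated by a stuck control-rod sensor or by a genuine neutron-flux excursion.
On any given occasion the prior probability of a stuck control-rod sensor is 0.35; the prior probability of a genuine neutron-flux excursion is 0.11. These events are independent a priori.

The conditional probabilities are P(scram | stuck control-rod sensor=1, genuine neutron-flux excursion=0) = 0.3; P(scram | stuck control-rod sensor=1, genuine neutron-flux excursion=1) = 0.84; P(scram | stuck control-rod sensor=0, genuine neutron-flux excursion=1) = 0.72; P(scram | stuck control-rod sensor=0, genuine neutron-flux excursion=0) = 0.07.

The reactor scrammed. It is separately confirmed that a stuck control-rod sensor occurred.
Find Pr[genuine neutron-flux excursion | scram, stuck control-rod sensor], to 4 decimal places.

Sum P(scram|·) weighted by the priors over both values of genuine neutron-flux excursion:
  P(scram | stuck control-rod sensor) = 0.3×0.89 + 0.84×0.11
        = 0.267000 + 0.092400 = 0.359400
The terms with genuine neutron-flux excursion present sum to 0.092400, so
  P(genuine neutron-flux excursion | scram, stuck control-rod sensor) = 0.092400 / 0.359400 ≈ 0.2571

Pr[genuine neutron-flux excursion | scram, stuck control-rod sensor] ≈ 0.2571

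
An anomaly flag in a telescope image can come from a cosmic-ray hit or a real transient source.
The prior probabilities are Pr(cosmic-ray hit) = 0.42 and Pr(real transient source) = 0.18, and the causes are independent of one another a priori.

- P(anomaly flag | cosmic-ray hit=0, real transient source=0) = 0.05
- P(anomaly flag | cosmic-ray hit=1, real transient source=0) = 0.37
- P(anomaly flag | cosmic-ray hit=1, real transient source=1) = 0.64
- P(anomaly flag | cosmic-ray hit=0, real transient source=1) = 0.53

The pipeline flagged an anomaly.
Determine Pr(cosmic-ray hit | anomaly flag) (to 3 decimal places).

P(anomaly flag) = 0.05*0.58*0.82 + 0.53*0.58*0.18 + 0.37*0.42*0.82 + 0.64*0.42*0.18 = 0.023780 + 0.055332 + 0.127428 + 0.048384 = 0.254924
Of this, 0.175812 comes from 0.127428 + 0.048384 (the cosmic-ray hit=true cases).
Hence the posterior is 0.175812/0.254924 ≈ 0.690.

Pr(cosmic-ray hit | anomaly flag) ≈ 0.690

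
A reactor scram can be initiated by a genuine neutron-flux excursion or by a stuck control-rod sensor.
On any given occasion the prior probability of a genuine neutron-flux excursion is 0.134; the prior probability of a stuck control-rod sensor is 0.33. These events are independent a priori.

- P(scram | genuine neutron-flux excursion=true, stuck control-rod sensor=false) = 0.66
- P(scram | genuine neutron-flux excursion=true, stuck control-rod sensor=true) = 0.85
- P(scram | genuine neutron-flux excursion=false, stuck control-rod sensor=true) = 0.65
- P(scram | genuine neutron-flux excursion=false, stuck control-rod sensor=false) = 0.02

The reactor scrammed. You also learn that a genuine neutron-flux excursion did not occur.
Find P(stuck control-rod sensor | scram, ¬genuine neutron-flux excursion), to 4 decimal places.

Numerator (weight on configurations with stuck control-rod sensor): 0.65×0.33 = 0.214500
Denominator P(scram | ¬genuine neutron-flux excursion): 0.02×0.67 + 0.65×0.33 = 0.227900
Posterior = 0.214500 / 0.227900 ≈ 0.9412

P(stuck control-rod sensor | scram, ¬genuine neutron-flux excursion) ≈ 0.9412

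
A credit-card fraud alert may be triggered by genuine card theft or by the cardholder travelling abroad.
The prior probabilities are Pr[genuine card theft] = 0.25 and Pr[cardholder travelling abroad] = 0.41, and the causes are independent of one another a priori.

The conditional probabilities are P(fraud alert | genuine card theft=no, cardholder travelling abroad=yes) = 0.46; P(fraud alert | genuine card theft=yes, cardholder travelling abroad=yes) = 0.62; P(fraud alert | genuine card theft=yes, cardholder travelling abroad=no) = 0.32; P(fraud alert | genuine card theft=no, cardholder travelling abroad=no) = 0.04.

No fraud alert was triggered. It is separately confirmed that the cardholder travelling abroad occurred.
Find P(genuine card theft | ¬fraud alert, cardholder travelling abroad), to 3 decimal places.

Numerator (weight on configurations with genuine card theft): 0.38×0.25 = 0.095000
The normalizing constant is 0.54×0.75 + 0.38×0.25 = 0.500000
Posterior = 0.095000 / 0.500000 ≈ 0.190

P(genuine card theft | ¬fraud alert, cardholder travelling abroad) ≈ 0.190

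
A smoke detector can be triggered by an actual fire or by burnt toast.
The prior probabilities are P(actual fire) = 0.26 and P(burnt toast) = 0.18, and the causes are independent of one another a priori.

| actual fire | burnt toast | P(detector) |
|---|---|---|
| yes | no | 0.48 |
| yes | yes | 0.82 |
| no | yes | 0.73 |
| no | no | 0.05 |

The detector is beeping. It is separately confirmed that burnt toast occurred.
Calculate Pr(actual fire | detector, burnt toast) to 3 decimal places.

Sum P(detector|·) weighted by the priors over both values of actual fire:
  P(detector | burnt toast) = 0.73×0.74 + 0.82×0.26
        = 0.540200 + 0.213200 = 0.753400
Configurations with actual fire contribute 0.213200, so
  P(actual fire | detector, burnt toast) = 0.213200 / 0.753400 ≈ 0.283

Pr(actual fire | detector, burnt toast) ≈ 0.283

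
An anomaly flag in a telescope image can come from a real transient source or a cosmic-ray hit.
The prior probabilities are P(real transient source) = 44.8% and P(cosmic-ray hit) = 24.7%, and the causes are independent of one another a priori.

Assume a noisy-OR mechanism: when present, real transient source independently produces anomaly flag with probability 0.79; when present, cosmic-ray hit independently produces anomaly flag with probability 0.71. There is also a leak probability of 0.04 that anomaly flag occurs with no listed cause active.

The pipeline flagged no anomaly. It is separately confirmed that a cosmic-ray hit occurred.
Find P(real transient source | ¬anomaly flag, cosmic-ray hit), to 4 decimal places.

P(real transient source | ¬anomaly flag, cosmic-ray hit) ≈ 0.1456

Under noisy-OR, P(anomaly flag | causes) = 1 − (1−0.04)·∏(1−qᵢ) over the active causes.
For the numerator, keep only real transient source=true terms: 0.058464×0.448 = 0.026192
Normalizer over all consistent configurations: 0.2784×0.552 + 0.058464×0.448 = 0.179869
Posterior = 0.026192 / 0.179869 ≈ 0.1456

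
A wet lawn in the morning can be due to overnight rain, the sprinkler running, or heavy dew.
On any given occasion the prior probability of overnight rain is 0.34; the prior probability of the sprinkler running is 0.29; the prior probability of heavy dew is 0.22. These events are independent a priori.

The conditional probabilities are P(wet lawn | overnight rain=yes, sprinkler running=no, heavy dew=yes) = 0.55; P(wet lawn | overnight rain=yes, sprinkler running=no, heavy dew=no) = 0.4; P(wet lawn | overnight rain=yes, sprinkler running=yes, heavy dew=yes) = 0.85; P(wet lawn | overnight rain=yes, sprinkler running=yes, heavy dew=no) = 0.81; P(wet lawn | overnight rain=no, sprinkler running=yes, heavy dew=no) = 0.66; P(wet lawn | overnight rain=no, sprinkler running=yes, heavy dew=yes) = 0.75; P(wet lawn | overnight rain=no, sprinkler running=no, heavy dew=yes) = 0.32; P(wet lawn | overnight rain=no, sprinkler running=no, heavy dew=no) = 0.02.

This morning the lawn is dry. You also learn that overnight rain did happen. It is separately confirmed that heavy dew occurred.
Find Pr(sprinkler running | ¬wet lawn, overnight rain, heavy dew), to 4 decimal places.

Pr(sprinkler running | ¬wet lawn, overnight rain, heavy dew) ≈ 0.1198

Sum P(¬wet lawn|·) weighted by the priors over both values of sprinkler running:
  P(¬wet lawn | overnight rain, heavy dew) = 0.45*0.71 + 0.15*0.29
        = 0.319500 + 0.043500 = 0.363000
The terms with sprinkler running present sum to 0.043500, so
  P(sprinkler running | ¬wet lawn, overnight rain, heavy dew) = 0.043500 / 0.363000 ≈ 0.1198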